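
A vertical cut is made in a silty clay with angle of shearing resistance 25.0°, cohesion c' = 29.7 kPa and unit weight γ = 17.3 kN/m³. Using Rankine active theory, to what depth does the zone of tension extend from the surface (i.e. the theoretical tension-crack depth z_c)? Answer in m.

5.39 m

K_a = tan²(45° − 25.0°/2) = 0.4059; √K_a = 0.6371.
The active pressure is zero where K_a γ z = 2c√K_a, so z_c = 2c/(γ√K_a) = 2×29.7/(17.3×0.6371) = 5.390 m.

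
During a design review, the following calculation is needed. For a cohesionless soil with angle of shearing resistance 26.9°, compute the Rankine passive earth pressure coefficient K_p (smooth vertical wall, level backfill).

K_p = (1 + sin φ)/(1 − sin φ) = tan²(45° + 26.9°/2) = 2.653.

2.65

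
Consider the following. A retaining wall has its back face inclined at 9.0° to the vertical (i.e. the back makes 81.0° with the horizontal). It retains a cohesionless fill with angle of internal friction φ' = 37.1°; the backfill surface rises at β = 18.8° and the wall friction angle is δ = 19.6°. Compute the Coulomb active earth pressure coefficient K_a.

K_a = sin²(α+φ) / [sin²α · sin(α−δ) · (1 + √{sin(φ+δ)sin(φ−β) / (sin(α−δ)sin(α+β))})²].
With α = 81.0°, φ = 37.1°, δ = 19.6°, β = 18.8°: K_a = 0.3778.

0.378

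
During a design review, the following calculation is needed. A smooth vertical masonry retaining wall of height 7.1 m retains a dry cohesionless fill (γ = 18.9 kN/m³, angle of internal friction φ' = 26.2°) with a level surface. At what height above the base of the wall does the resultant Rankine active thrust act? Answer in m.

2.37 m

K_a = 0.3874.
The pressure distribution is triangular, so the resultant acts at H/3 above the base = 7.1/3 = 2.367 m.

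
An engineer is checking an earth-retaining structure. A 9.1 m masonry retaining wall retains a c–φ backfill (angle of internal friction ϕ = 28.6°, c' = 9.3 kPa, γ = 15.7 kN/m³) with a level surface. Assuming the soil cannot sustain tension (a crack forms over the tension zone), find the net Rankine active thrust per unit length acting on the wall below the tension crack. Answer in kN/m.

K_a = 0.3525; √K_a = 0.5938.
Tension-crack depth z_c = 2c/(γ√K_a) = 2×9.3/(15.7×0.5938) = 1.995 m.
σ_a at base = K_a γ H − 2c√K_a = 0.3525×15.7×9.1 − 2×9.3×0.5938 = 39.32 kPa.
P_a = ½ × 39.32 × (H − z_c) = 0.5×39.32×7.105 = 139.7 kN/m.

140 kN/m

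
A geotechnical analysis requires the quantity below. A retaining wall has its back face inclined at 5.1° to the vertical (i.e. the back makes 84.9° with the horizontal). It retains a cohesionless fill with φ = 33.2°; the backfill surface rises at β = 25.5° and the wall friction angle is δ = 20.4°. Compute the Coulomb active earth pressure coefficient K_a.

K_a = sin²(α+φ) / [sin²α · sin(α−δ) · (1 + √{sin(φ+δ)sin(φ−β) / (sin(α−δ)sin(α+β))})²].
With α = 84.9°, φ = 33.2°, δ = 20.4°, β = 25.5°: K_a = 0.4719.

0.472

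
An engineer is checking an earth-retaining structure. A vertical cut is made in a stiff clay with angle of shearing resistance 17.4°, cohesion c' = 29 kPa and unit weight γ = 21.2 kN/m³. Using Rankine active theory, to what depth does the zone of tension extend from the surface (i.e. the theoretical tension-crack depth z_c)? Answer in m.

K_a = tan²(45° − 17.4°/2) = 0.5396; √K_a = 0.7346.
The active pressure is zero where K_a γ z = 2c√K_a, so z_c = 2c/(γ√K_a) = 2×29/(21.2×0.7346) = 3.724 m.

3.72 m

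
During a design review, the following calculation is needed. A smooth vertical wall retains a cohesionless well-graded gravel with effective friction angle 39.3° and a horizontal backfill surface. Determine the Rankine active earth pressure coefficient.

0.224

K_a = tan²(45° − φ/2) = tan²(25.35°) = 0.2245.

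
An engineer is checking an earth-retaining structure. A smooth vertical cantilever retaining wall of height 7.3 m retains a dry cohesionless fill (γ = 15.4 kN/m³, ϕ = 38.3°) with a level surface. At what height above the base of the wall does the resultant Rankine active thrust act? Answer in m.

2.43 m

K_a = 0.2347.
The pressure distribution is triangular, so the resultant acts at H/3 above the base = 7.3/3 = 2.433 m.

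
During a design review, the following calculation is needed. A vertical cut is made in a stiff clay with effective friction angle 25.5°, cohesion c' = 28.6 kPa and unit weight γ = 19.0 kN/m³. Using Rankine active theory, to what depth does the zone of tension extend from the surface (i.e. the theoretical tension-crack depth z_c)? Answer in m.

4.77 m

K_a = tan²(45° − 25.5°/2) = 0.3981; √K_a = 0.6310.
The active pressure is zero where K_a γ z = 2c√K_a, so z_c = 2c/(γ√K_a) = 2×28.6/(19.0×0.6310) = 4.771 m.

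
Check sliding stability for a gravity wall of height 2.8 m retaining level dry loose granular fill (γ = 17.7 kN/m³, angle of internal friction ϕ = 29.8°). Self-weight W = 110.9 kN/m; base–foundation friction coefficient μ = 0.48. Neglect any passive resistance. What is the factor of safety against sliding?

2.28

K_a = tan²(45° − 29.8°/2) = 0.3360.
P_a = ½K_aγH² = 0.5×0.3360×17.7×2.8² = 23.32 kN/m, acting at H/3 = 0.9333 m above the base.
FS_sliding = μW / P_a = 0.48×110.9 / 23.32 = 2.283.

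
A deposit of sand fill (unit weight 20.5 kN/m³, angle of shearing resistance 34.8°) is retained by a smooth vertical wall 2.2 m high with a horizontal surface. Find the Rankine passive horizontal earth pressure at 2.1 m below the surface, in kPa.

158 kPa

K_p = (1 + sin φ)/(1 − sin φ) = 3.659.
σ_h = K_p γ z = 3.659 × 20.5 × 2.1 = 157.5 kPa.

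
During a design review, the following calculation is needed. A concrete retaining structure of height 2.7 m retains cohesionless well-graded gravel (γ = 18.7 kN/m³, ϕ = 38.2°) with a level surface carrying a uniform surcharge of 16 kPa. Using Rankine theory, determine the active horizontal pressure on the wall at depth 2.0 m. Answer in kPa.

12.6 kPa

K_a = (1 − sin φ)/(1 + sin φ) = 0.2358.
σ_v = γz + q = 18.7 × 2.0 + 16 = 53.40 kPa.
σ_h = K_a σ_v = 0.2358 × 53.40 = 12.59 kPa.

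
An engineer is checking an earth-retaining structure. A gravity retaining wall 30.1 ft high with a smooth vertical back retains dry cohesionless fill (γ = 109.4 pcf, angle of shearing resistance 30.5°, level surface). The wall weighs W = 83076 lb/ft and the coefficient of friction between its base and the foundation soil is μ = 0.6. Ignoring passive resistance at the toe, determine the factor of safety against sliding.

K_a = tan²(45° − 30.5°/2) = 0.3267.
P_a = ½K_aγH² = 0.5×0.3267×109.4×30.1² = 16190 lb/ft, acting at H/3 = 10.03 ft above the base.
FS_sliding = μW / P_a = 0.6×83076 / 16190 = 3.079.

3.08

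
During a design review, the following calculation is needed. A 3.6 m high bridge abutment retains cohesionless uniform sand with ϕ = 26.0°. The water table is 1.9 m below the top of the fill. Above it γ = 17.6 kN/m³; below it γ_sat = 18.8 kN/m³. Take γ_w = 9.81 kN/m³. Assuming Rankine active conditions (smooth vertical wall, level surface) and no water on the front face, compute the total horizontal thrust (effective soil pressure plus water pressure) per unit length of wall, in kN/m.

53.8 kN/m

K_a = tan²(45° − φ/2) = 0.3905.
γ' = 18.8 − 9.81 = 8.990 kN/m³. Depth below WT = 1.7 m.
σ'_h at WT = K_a γ d_w = 13.06 kPa; at base = 13.06 + K_a γ' × 1.7 = 19.02 kPa.
P₁ (0–1.9 m) = ½×13.06×1.9 = 12.40. P₂ (1.9–3.6 m) = ½(13.06+19.02)×1.7 = 27.27.
P_w = ½ γ_w h₂² = 0.5×9.81×1.7² = 14.18. Total = 12.40+27.27+14.18 = 53.85 kN/m.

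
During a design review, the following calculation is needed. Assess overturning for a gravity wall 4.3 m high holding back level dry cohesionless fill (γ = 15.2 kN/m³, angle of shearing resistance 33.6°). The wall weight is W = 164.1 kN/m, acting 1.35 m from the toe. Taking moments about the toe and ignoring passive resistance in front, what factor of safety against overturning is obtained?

3.83

K_a = tan²(45° − 33.6°/2) = 0.2875.
P_a = ½K_aγH² = 0.5×0.2875×15.2×4.3² = 40.40 kN/m, acting at H/3 = 1.433 m above the base.
Overturning moment M_o = P_a × H/3 = 40.40 × 1.433 = 57.91.
Resisting moment M_r = W × 1.35 = 164.1 × 1.35 = 221.5.
FS_overturning = M_r/M_o = 221.5/57.91 = 3.826.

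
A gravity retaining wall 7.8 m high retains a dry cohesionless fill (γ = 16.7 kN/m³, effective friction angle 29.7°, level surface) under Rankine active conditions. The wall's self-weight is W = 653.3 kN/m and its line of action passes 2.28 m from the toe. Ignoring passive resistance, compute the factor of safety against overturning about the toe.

K_a = tan²(45° − 29.7°/2) = 0.3374.
P_a = ½K_aγH² = 0.5×0.3374×16.7×7.8² = 171.4 kN/m, acting at H/3 = 2.600 m above the base.
Overturning moment M_o = P_a × H/3 = 171.4 × 2.600 = 445.6.
Resisting moment M_r = W × 2.28 = 653.3 × 2.28 = 1490.
FS_overturning = M_r/M_o = 1490/445.6 = 3.343.

3.34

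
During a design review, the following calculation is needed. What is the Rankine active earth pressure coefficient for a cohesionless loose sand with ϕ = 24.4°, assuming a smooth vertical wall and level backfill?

0.415

K_a = tan²(45° − φ/2) = tan²(32.80°) = 0.4153.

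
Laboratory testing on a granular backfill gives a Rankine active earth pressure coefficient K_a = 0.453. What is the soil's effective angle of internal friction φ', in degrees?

K_a = tan²(45° − φ/2) ⇒ 45° − φ/2 = arctan(√0.453) = 33.94°.
φ = 2(45° − 33.94°) = 22.11°.

22.1°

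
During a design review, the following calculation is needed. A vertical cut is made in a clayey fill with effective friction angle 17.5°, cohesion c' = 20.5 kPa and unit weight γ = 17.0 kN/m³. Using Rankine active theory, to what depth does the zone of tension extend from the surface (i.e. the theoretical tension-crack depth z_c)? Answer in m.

K_a = tan²(45° − 17.5°/2) = 0.5376; √K_a = 0.7332.
The active pressure is zero where K_a γ z = 2c√K_a, so z_c = 2c/(γ√K_a) = 2×20.5/(17.0×0.7332) = 3.289 m.

3.29 m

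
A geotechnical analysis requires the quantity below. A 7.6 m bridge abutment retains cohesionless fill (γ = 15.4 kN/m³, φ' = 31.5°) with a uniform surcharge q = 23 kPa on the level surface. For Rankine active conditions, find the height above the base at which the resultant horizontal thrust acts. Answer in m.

2.89 m

K_a = 0.3136.
Triangular part P₁ = ½K_aγH² = 139.5 at H/3 = 2.533 m; rectangular part P₂ = K_a q H = 54.82 at H/2 = 3.800 m.
ȳ = (P₁·2.533 + P₂·3.800)/(P₁+P₂) = 2.891 m.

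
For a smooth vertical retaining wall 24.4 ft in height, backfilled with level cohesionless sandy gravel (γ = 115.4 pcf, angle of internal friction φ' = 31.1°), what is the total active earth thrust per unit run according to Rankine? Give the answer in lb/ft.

11000 lb/ft

K_a = tan²(45° − φ/2) = 0.3188.
P_a = ½ K_a γ H² = 0.5 × 0.3188 × 115.4 × 24.4² = 10950 lb/ft.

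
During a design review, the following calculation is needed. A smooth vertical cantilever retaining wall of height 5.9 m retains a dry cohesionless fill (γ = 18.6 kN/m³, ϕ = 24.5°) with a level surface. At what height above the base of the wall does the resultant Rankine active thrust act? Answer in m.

1.97 m

K_a = 0.4137.
The pressure distribution is triangular, so the resultant acts at H/3 above the base = 5.9/3 = 1.967 m.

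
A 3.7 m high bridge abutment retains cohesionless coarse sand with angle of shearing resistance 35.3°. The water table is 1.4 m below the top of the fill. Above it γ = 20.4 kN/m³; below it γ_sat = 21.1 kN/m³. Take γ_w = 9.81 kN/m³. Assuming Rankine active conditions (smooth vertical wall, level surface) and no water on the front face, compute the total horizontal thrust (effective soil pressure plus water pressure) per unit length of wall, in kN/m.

K_a = tan²(45° − φ/2) = 0.2675.
γ' = 21.1 − 9.81 = 11.29 kN/m³. Depth below WT = 2.3 m.
σ'_h at WT = K_a γ d_w = 7.641 kPa; at base = 7.641 + K_a γ' × 2.3 = 14.59 kPa.
P₁ (0–1.4 m) = ½×7.641×1.4 = 5.349. P₂ (1.4–3.7 m) = ½(7.641+14.59)×2.3 = 25.56.
P_w = ½ γ_w h₂² = 0.5×9.81×2.3² = 25.95. Total = 5.349+25.56+25.95 = 56.86 kN/m.

56.9 kN/m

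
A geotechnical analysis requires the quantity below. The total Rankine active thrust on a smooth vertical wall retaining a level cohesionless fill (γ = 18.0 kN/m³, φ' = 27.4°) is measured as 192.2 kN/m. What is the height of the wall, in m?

K_a = 0.3697. P_a = ½ K_a γ H² ⇒ H = √(2P_a/(K_a γ)).
H = √(2×192.2/(0.3697×18.0)) = 7.601 m.

7.60 m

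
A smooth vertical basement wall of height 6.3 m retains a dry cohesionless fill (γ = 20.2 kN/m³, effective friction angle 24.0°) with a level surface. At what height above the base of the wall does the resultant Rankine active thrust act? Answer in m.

K_a = 0.4217.
The pressure distribution is triangular, so the resultant acts at H/3 above the base = 6.3/3 = 2.100 m.

2.10 m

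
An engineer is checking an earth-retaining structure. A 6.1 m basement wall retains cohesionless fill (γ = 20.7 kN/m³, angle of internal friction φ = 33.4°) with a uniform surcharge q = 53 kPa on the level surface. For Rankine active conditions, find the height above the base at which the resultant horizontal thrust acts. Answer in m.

2.50 m

K_a = 0.2899.
Triangular part P₁ = ½K_aγH² = 111.7 at H/3 = 2.033 m; rectangular part P₂ = K_a q H = 93.73 at H/2 = 3.050 m.
ȳ = (P₁·2.033 + P₂·3.050)/(P₁+P₂) = 2.497 m.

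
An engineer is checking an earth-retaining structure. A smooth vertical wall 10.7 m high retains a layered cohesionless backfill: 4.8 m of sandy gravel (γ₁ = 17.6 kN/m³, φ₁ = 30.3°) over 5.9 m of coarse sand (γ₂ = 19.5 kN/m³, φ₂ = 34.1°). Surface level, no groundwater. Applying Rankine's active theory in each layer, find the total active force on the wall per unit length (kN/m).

K_a1 = tan²(45°−30.3°/2) = 0.3293; K_a2 = tan²(45°−34.1°/2) = 0.2815.
Layer 1: σ at base = K_a1 γ₁ h₁ = 27.82 kPa; P₁ = ½×27.82×4.8 = 66.77.
Layer 2: σ_v at top = γ₁h₁ = 84.48; σ_h top = K_a2×84.48 = 23.78; σ_h base = K_a2×(84.48+19.5×5.9) = 56.17.
P₂ = ½(23.78+56.17)×5.9 = 235.9. Total P_a = 66.77+235.9 = 302.6 kN/m.

303 kN/m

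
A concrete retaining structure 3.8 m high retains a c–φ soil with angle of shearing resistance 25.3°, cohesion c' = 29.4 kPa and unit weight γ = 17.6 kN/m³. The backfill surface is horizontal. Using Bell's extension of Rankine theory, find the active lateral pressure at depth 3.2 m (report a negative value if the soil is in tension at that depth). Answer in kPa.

-14.6 kPa

K_a = (1 − sin φ)/(1 + sin φ) = 0.4012.
σ_a = K_a γ z − 2c√K_a = 0.4012×17.6×3.2 − 2×29.4×0.6334 = -14.65 kPa.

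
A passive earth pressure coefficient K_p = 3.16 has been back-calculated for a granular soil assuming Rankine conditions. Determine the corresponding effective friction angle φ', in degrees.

K_p = (1+sin φ)/(1−sin φ) ⇒ sin φ = (K_p − 1)/(K_p + 1) = 0.5192.
φ = arcsin(0.5192) = 31.28°.

31.3°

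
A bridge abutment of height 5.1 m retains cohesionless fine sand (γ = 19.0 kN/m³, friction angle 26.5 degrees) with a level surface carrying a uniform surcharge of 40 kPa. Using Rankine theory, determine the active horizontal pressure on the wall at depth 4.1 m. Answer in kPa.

45.1 kPa

K_a = (1 − sin φ)/(1 + sin φ) = 0.3829.
σ_v = γz + q = 19.0 × 4.1 + 40 = 117.9 kPa.
σ_h = K_a σ_v = 0.3829 × 117.9 = 45.15 kPa.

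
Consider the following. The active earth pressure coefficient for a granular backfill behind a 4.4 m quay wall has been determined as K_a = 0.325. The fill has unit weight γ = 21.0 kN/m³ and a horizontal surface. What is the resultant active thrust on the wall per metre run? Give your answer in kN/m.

66.1 kN/m

P = ½ K_a γ H² = 0.5 × 0.325 × 21.0 × 4.4² = 66.07 kN/m.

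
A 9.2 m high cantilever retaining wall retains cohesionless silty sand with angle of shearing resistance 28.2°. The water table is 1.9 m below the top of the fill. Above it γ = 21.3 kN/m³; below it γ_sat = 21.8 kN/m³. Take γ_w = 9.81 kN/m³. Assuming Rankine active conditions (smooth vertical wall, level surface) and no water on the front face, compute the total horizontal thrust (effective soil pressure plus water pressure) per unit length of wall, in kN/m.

K_a = tan²(45° − φ/2) = 0.3582.
γ' = 21.8 − 9.81 = 11.99 kN/m³. Depth below WT = 7.3 m.
σ'_h at WT = K_a γ d_w = 14.50 kPa; at base = 14.50 + K_a γ' × 7.3 = 45.85 kPa.
P₁ (0–1.9 m) = ½×14.50×1.9 = 13.77. P₂ (1.9–9.2 m) = ½(14.50+45.85)×7.3 = 220.3.
P_w = ½ γ_w h₂² = 0.5×9.81×7.3² = 261.4. Total = 13.77+220.3+261.4 = 495.4 kN/m.

495 kN/m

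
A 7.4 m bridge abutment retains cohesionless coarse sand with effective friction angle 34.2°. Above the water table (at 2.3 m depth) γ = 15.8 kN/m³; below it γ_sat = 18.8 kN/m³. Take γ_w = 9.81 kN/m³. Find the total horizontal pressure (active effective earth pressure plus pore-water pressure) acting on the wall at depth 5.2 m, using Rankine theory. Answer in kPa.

45.9 kPa

K_a = (1 − sin φ)/(1 + sin φ) = 0.2803.
γ' = 18.8 − 9.81 = 8.990 kN/m³.
Effective vertical stress at 5.2 m: σ'_v = 15.8×2.3 + 8.990×2.90 = 62.41 kPa.
σ'_h = K_a σ'_v = 0.2803 × 62.41 = 17.50 kPa; u = γ_w × 2.90 = 28.45 kPa.
Total σ_h = 17.50 + 28.45 = 45.95 kPa.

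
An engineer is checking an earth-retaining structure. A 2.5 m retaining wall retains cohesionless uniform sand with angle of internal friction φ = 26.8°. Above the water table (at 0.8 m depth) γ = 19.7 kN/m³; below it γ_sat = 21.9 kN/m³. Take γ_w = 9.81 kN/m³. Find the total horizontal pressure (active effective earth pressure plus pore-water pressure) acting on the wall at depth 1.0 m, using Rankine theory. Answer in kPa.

K_a = (1 − sin φ)/(1 + sin φ) = 0.3785.
γ' = 21.9 − 9.81 = 12.09 kN/m³.
Effective vertical stress at 1.0 m: σ'_v = 19.7×0.8 + 12.09×0.200 = 18.18 kPa.
σ'_h = K_a σ'_v = 0.3785 × 18.18 = 6.880 kPa; u = γ_w × 0.200 = 1.962 kPa.
Total σ_h = 6.880 + 1.962 = 8.842 kPa.

8.84 kPa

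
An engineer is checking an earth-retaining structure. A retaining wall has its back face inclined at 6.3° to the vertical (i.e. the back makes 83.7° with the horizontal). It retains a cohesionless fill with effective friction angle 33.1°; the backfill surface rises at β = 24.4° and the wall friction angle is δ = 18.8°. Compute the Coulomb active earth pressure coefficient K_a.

K_a = sin²(α+φ) / [sin²α · sin(α−δ) · (1 + √{sin(φ+δ)sin(φ−β) / (sin(α−δ)sin(α+β))})²].
With α = 83.7°, φ = 33.1°, δ = 18.8°, β = 24.4°: K_a = 0.4732.

0.473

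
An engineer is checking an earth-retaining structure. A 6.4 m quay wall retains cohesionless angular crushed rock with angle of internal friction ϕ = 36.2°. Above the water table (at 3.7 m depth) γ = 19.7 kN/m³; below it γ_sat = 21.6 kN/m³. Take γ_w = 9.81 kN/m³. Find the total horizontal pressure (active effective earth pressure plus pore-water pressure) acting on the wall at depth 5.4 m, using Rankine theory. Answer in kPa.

40.6 kPa

K_a = (1 − sin φ)/(1 + sin φ) = 0.2574.
γ' = 21.6 − 9.81 = 11.79 kN/m³.
Effective vertical stress at 5.4 m: σ'_v = 19.7×3.7 + 11.79×1.70 = 92.93 kPa.
σ'_h = K_a σ'_v = 0.2574 × 92.93 = 23.92 kPa; u = γ_w × 1.70 = 16.68 kPa.
Total σ_h = 23.92 + 16.68 = 40.60 kPa.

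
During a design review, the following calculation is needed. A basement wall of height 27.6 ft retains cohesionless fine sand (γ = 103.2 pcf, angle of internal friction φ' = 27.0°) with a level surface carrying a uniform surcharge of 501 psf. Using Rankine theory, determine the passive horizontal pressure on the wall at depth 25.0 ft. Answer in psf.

8200 psf

K_p = (1 + sin φ)/(1 − sin φ) = 2.663.
σ_v = γz + q = 103.2 × 25.0 + 501 = 3081 psf.
σ_h = K_p σ_v = 2.663 × 3081 = 8205 psf.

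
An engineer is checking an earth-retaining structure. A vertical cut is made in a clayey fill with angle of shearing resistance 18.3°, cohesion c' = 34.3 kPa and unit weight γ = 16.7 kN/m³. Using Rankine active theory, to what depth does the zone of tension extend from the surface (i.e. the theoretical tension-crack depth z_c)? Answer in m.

K_a = tan²(45° − 18.3°/2) = 0.5221; √K_a = 0.7226.
The active pressure is zero where K_a γ z = 2c√K_a, so z_c = 2c/(γ√K_a) = 2×34.3/(16.7×0.7226) = 5.685 m.

5.69 m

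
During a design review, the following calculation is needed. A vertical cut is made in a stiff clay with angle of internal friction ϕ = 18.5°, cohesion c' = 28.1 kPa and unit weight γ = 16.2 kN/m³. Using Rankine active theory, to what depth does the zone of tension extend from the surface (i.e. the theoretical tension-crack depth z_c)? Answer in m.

4.82 m

K_a = tan²(45° − 18.5°/2) = 0.5183; √K_a = 0.7199.
The active pressure is zero where K_a γ z = 2c√K_a, so z_c = 2c/(γ√K_a) = 2×28.1/(16.2×0.7199) = 4.819 m.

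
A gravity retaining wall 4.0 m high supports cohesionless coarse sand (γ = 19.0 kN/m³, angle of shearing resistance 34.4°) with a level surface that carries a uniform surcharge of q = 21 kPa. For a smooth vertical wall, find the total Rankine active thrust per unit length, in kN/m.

65.6 kN/m

K_a = tan²(45° − φ/2) = 0.2780.
Soil triangle: ½ K_a γ H² = 0.5×0.2780×19.0×4.0² = 42.25 kN/m.
Surcharge rectangle: K_a q H = 0.2780×21×4.0 = 23.35 kN/m.
Total = 42.25 + 23.35 = 65.60 kN/m.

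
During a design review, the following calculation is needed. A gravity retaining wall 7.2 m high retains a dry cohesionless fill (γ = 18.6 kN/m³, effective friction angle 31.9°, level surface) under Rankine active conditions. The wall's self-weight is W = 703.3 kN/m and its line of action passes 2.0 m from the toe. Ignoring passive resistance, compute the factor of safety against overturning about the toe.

K_a = tan²(45° − 31.9°/2) = 0.3085.
P_a = ½K_aγH² = 0.5×0.3085×18.6×7.2² = 148.7 kN/m, acting at H/3 = 2.400 m above the base.
Overturning moment M_o = P_a × H/3 = 148.7 × 2.400 = 357.0.
Resisting moment M_r = W × 2.0 = 703.3 × 2.0 = 1407.
FS_overturning = M_r/M_o = 1407/357.0 = 3.940.

3.94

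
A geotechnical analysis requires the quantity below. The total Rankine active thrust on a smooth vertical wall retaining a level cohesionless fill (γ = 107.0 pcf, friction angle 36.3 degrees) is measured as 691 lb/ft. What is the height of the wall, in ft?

K_a = 0.2563. P_a = ½ K_a γ H² ⇒ H = √(2P_a/(K_a γ)).
H = √(2×691/(0.2563×107.0)) = 7.099 ft.

7.10 ft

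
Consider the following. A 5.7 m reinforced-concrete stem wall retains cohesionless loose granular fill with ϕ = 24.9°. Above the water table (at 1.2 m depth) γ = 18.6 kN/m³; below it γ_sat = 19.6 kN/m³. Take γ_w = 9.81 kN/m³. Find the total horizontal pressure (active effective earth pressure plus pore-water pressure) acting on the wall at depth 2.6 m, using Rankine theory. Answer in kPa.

K_a = (1 − sin φ)/(1 + sin φ) = 0.4074.
γ' = 19.6 − 9.81 = 9.790 kN/m³.
Effective vertical stress at 2.6 m: σ'_v = 18.6×1.2 + 9.790×1.40 = 36.03 kPa.
σ'_h = K_a σ'_v = 0.4074 × 36.03 = 14.68 kPa; u = γ_w × 1.40 = 13.73 kPa.
Total σ_h = 14.68 + 13.73 = 28.41 kPa.

28.4 kPa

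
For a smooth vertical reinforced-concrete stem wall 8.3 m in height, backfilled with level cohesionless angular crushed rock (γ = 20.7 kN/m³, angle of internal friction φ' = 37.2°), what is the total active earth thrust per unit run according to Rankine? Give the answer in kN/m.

K_a = tan²(45° − φ/2) = 0.2464.
P_a = ½ K_a γ H² = 0.5 × 0.2464 × 20.7 × 8.3² = 175.7 kN/m.

176 kN/m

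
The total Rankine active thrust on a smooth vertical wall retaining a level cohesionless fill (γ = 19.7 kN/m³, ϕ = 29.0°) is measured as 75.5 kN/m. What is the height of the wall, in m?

K_a = 0.3470. P_a = ½ K_a γ H² ⇒ H = √(2P_a/(K_a γ)).
H = √(2×75.5/(0.3470×19.7)) = 4.700 m.

4.70 m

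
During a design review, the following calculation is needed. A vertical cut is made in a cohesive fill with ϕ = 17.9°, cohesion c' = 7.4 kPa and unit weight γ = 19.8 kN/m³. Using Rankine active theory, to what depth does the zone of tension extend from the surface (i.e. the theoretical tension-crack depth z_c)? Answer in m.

1.03 m

K_a = tan²(45° − 17.9°/2) = 0.5298; √K_a = 0.7279.
The active pressure is zero where K_a γ z = 2c√K_a, so z_c = 2c/(γ√K_a) = 2×7.4/(19.8×0.7279) = 1.027 m.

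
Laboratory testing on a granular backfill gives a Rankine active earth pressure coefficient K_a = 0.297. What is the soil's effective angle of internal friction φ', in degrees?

K_a = tan²(45° − φ/2) ⇒ 45° − φ/2 = arctan(√0.297) = 28.59°.
φ = 2(45° − 28.59°) = 32.82°.

32.8°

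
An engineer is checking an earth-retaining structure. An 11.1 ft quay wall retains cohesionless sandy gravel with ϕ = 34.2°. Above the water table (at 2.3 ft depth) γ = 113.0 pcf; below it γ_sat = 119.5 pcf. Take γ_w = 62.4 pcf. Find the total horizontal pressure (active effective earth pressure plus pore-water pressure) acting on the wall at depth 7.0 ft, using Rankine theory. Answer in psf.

441 psf

K_a = (1 − sin φ)/(1 + sin φ) = 0.2803.
γ' = 119.5 − 62.4 = 57.10 pcf.
Effective vertical stress at 7.0 ft: σ'_v = 113.0×2.3 + 57.10×4.70 = 528.3 psf.
σ'_h = K_a σ'_v = 0.2803 × 528.3 = 148.1 psf; u = γ_w × 4.70 = 293.3 psf.
Total σ_h = 148.1 + 293.3 = 441.4 psf.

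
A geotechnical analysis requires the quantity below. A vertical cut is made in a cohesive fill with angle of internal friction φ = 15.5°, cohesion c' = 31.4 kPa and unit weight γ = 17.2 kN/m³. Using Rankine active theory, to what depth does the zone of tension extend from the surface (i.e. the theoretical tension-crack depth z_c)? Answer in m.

4.80 m

K_a = tan²(45° − 15.5°/2) = 0.5782; √K_a = 0.7604.
The active pressure is zero where K_a γ z = 2c√K_a, so z_c = 2c/(γ√K_a) = 2×31.4/(17.2×0.7604) = 4.802 m.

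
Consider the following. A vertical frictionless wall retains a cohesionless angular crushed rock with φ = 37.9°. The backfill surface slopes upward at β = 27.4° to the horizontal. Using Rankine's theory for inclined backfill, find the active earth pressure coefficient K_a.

K_a = cos β · (cos β − √(cos²β − cos²φ)) / (cos β + √(cos²β − cos²φ)).
cos β = 0.8878, cos φ = 0.7891, √(cos²β − cos²φ) = 0.4069.
K_a = 0.8878 × (0.8878 − 0.4069)/(0.8878 + 0.4069) = 0.3298.

0.330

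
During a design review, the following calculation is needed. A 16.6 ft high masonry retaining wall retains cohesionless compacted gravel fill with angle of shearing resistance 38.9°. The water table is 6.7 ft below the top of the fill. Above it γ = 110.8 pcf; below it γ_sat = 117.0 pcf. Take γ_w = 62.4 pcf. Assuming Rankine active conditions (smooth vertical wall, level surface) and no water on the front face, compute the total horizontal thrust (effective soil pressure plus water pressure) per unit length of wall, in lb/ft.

5920 lb/ft

K_a = tan²(45° − φ/2) = 0.2285.
γ' = 117.0 − 62.4 = 54.60 pcf. Depth below WT = 9.9 ft.
σ'_h at WT = K_a γ d_w = 169.7 psf; at base = 169.7 + K_a γ' × 9.9 = 293.2 psf.
P₁ (0–6.7 ft) = ½×169.7×6.7 = 568.3. P₂ (6.7–16.6 ft) = ½(169.7+293.2)×9.9 = 2291.
P_w = ½ γ_w h₂² = 0.5×62.4×9.9² = 3058. Total = 568.3+2291+3058 = 5917 lb/ft.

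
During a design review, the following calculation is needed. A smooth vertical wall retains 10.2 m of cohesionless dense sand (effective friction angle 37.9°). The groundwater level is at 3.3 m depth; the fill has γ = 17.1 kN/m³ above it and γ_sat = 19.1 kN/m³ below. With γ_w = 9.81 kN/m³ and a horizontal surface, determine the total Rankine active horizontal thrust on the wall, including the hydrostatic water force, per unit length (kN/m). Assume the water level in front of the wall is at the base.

402 kN/m

K_a = tan²(45° − φ/2) = 0.2389.
γ' = 19.1 − 9.81 = 9.290 kN/m³. Depth below WT = 6.9 m.
σ'_h at WT = K_a γ d_w = 13.48 kPa; at base = 13.48 + K_a γ' × 6.9 = 28.80 kPa.
P₁ (0–3.3 m) = ½×13.48×3.3 = 22.25. P₂ (3.3–10.2 m) = ½(13.48+28.80)×6.9 = 145.9.
P_w = ½ γ_w h₂² = 0.5×9.81×6.9² = 233.5. Total = 22.25+145.9+233.5 = 401.7 kN/m.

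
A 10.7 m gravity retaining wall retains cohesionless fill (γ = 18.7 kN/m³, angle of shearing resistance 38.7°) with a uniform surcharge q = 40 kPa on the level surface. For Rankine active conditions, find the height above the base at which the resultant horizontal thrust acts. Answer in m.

K_a = 0.2306.
Triangular part P₁ = ½K_aγH² = 246.8 at H/3 = 3.567 m; rectangular part P₂ = K_a q H = 98.69 at H/2 = 5.350 m.
ȳ = (P₁·3.567 + P₂·5.350)/(P₁+P₂) = 4.076 m.

4.08 m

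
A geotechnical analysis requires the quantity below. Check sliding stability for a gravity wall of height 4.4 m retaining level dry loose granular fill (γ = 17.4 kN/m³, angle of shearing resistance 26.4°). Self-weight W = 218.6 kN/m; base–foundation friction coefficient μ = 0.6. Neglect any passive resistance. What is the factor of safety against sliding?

K_a = tan²(45° − 26.4°/2) = 0.3844.
P_a = ½K_aγH² = 0.5×0.3844×17.4×4.4² = 64.75 kN/m, acting at H/3 = 1.467 m above the base.
FS_sliding = μW / P_a = 0.6×218.6 / 64.75 = 2.026.

2.03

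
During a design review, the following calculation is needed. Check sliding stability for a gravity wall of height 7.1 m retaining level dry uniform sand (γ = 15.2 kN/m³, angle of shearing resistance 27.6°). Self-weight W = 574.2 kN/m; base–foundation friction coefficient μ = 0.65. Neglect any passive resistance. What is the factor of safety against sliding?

K_a = tan²(45° − 27.6°/2) = 0.3668.
P_a = ½K_aγH² = 0.5×0.3668×15.2×7.1² = 140.5 kN/m, acting at H/3 = 2.367 m above the base.
FS_sliding = μW / P_a = 0.65×574.2 / 140.5 = 2.656.

2.66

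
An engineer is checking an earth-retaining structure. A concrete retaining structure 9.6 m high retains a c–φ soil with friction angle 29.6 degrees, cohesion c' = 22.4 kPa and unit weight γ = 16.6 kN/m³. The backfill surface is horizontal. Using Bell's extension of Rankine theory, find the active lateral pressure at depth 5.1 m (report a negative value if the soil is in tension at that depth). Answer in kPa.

K_a = (1 − sin φ)/(1 + sin φ) = 0.3387.
σ_a = K_a γ z − 2c√K_a = 0.3387×16.6×5.1 − 2×22.4×0.5820 = 2.604 kPa.

2.60 kPa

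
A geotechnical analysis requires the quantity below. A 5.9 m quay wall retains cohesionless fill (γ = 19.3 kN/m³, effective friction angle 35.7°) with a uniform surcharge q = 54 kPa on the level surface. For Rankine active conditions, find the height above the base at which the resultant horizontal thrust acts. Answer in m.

K_a = 0.2630.
Triangular part P₁ = ½K_aγH² = 88.34 at H/3 = 1.967 m; rectangular part P₂ = K_a q H = 83.79 at H/2 = 2.950 m.
ȳ = (P₁·1.967 + P₂·2.950)/(P₁+P₂) = 2.445 m.

2.45 m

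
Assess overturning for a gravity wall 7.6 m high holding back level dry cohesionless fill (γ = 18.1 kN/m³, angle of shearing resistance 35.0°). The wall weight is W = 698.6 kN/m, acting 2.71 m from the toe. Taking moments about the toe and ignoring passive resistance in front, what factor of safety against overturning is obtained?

5.28

K_a = tan²(45° − 35.0°/2) = 0.2710.
P_a = ½K_aγH² = 0.5×0.2710×18.1×7.6² = 141.7 kN/m, acting at H/3 = 2.533 m above the base.
Overturning moment M_o = P_a × H/3 = 141.7 × 2.533 = 358.9.
Resisting moment M_r = W × 2.71 = 698.6 × 2.71 = 1893.
FS_overturning = M_r/M_o = 1893/358.9 = 5.276.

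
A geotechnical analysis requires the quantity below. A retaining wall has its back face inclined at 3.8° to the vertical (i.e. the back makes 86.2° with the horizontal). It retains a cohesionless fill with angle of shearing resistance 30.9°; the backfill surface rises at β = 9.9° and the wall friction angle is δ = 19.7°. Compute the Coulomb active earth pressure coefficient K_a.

K_a = sin²(α+φ) / [sin²α · sin(α−δ) · (1 + √{sin(φ+δ)sin(φ−β) / (sin(α−δ)sin(α+β))})²].
With α = 86.2°, φ = 30.9°, δ = 19.7°, β = 9.9°: K_a = 0.3608.

0.361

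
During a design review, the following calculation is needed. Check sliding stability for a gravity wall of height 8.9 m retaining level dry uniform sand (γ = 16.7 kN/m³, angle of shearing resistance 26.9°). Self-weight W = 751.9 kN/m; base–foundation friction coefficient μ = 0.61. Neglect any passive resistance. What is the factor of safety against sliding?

K_a = tan²(45° − 26.9°/2) = 0.3770.
P_a = ½K_aγH² = 0.5×0.3770×16.7×8.9² = 249.3 kN/m, acting at H/3 = 2.967 m above the base.
FS_sliding = μW / P_a = 0.61×751.9 / 249.3 = 1.839.

1.84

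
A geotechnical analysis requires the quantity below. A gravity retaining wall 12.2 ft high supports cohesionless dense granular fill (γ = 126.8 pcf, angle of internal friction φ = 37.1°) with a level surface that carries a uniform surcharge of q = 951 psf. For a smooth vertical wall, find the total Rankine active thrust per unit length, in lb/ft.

K_a = tan²(45° − φ/2) = 0.2475.
Soil triangle: ½ K_a γ H² = 0.5×0.2475×126.8×12.2² = 2336 lb/ft.
Surcharge rectangle: K_a q H = 0.2475×951×12.2 = 2872 lb/ft.
Total = 2336 + 2872 = 5207 lb/ft.

5210 lb/ft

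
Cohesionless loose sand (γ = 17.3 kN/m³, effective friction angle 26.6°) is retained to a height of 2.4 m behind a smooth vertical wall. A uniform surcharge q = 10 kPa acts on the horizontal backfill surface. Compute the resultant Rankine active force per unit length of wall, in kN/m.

28.2 kN/m

K_a = tan²(45° − φ/2) = 0.3814.
Soil triangle: ½ K_a γ H² = 0.5×0.3814×17.3×2.4² = 19.01 kN/m.
Surcharge rectangle: K_a q H = 0.3814×10×2.4 = 9.155 kN/m.
Total = 19.01 + 9.155 = 28.16 kN/m.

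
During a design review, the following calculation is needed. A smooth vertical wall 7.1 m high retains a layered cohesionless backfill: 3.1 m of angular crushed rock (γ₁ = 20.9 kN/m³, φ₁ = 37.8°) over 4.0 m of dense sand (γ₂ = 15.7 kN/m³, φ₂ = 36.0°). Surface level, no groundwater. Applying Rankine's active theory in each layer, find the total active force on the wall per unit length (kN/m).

K_a1 = tan²(45°−37.8°/2) = 0.2400; K_a2 = tan²(45°−36.0°/2) = 0.2596.
Layer 1: σ at base = K_a1 γ₁ h₁ = 15.55 kPa; P₁ = ½×15.55×3.1 = 24.10.
Layer 2: σ_v at top = γ₁h₁ = 64.79; σ_h top = K_a2×64.79 = 16.82; σ_h base = K_a2×(64.79+15.7×4.0) = 33.12.
P₂ = ½(16.82+33.12)×4.0 = 99.89. Total P_a = 24.10+99.89 = 124.0 kN/m.

124 kN/m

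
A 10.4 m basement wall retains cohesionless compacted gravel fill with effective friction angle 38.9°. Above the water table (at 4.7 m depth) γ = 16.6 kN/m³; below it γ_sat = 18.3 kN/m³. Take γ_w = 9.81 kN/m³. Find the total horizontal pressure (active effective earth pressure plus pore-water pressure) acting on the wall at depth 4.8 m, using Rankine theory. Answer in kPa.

19.0 kPa

K_a = (1 − sin φ)/(1 + sin φ) = 0.2285.
γ' = 18.3 − 9.81 = 8.490 kN/m³.
Effective vertical stress at 4.8 m: σ'_v = 16.6×4.7 + 8.490×0.1000 = 78.87 kPa.
σ'_h = K_a σ'_v = 0.2285 × 78.87 = 18.02 kPa; u = γ_w × 0.1000 = 0.9810 kPa.
Total σ_h = 18.02 + 0.9810 = 19.00 kPa.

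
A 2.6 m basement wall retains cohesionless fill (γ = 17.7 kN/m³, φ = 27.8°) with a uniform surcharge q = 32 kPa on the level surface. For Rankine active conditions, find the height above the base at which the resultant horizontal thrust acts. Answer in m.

1.12 m

K_a = 0.3639.
Triangular part P₁ = ½K_aγH² = 21.77 at H/3 = 0.8667 m; rectangular part P₂ = K_a q H = 30.28 at H/2 = 1.300 m.
ȳ = (P₁·0.8667 + P₂·1.300)/(P₁+P₂) = 1.119 m.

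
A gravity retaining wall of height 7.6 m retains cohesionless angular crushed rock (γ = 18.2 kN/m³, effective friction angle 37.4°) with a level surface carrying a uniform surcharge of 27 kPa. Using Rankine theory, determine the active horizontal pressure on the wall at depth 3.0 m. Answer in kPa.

K_a = (1 − sin φ)/(1 + sin φ) = 0.2443.
σ_v = γz + q = 18.2 × 3.0 + 27 = 81.60 kPa.
σ_h = K_a σ_v = 0.2443 × 81.60 = 19.93 kPa.

19.9 kPa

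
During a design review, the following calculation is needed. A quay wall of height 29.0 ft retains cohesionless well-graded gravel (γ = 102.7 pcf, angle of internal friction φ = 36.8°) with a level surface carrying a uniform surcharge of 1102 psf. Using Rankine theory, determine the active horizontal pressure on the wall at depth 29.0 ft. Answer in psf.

K_a = (1 − sin φ)/(1 + sin φ) = 0.2508.
σ_v = γz + q = 102.7 × 29.0 + 1102 = 4080 psf.
σ_h = K_a σ_v = 0.2508 × 4080 = 1023 psf.

1020 psf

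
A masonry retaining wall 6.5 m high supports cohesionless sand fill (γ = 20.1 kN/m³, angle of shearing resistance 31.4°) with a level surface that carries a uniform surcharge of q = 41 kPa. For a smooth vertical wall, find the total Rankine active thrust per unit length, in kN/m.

K_a = tan²(45° − φ/2) = 0.3149.
Soil triangle: ½ K_a γ H² = 0.5×0.3149×20.1×6.5² = 133.7 kN/m.
Surcharge rectangle: K_a q H = 0.3149×41×6.5 = 83.93 kN/m.
Total = 133.7 + 83.93 = 217.6 kN/m.

218 kN/m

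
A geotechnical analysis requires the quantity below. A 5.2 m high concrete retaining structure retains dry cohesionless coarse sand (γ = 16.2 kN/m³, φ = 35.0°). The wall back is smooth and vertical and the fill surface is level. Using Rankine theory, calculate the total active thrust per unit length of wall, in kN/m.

K_a = tan²(45° − φ/2) = 0.2710.
P_a = ½ K_a γ H² = 0.5 × 0.2710 × 16.2 × 5.2² = 59.35 kN/m.

59.4 kN/m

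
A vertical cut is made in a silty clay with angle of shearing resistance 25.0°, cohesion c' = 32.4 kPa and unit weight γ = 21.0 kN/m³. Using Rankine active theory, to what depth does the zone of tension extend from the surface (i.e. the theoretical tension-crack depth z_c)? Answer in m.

4.84 m

K_a = tan²(45° − 25.0°/2) = 0.4059; √K_a = 0.6371.
The active pressure is zero where K_a γ z = 2c√K_a, so z_c = 2c/(γ√K_a) = 2×32.4/(21.0×0.6371) = 4.844 m.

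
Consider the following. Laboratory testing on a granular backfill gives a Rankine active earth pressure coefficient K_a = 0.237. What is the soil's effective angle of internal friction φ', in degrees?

K_a = tan²(45° − φ/2) ⇒ 45° − φ/2 = arctan(√0.237) = 25.96°.
φ = 2(45° − 25.96°) = 38.08°.

38.1°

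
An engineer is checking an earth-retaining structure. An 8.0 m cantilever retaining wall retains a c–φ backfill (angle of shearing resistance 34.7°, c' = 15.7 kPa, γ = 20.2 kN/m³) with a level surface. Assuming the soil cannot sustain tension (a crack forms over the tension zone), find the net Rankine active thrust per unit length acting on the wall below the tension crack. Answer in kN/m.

K_a = 0.2745; √K_a = 0.5239.
Tension-crack depth z_c = 2c/(γ√K_a) = 2×15.7/(20.2×0.5239) = 2.967 m.
σ_a at base = K_a γ H − 2c√K_a = 0.2745×20.2×8.0 − 2×15.7×0.5239 = 27.90 kPa.
P_a = ½ × 27.90 × (H − z_c) = 0.5×27.90×5.033 = 70.22 kN/m.

70.2 kN/m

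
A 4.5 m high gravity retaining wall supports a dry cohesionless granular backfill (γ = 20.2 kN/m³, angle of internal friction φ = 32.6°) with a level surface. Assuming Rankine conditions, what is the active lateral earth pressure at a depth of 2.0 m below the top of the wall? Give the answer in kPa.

12.1 kPa

K_a = (1 − sin φ)/(1 + sin φ) = 0.2997.
σ_h = K_a γ z = 0.2997 × 20.2 × 2.0 = 12.11 kPa.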